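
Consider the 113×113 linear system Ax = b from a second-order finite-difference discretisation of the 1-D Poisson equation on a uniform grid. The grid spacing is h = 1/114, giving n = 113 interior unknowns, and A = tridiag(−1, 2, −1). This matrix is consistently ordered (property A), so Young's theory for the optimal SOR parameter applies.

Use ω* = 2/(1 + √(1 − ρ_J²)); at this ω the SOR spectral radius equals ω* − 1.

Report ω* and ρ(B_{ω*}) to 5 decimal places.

ω* = 1.94637, ρ_SOR = 0.94637

With n=113, ρ(Jacobi) = cos(π/114) = 0.99962.
1 − cos²(π/114) = sin²(π/114) ⇒ √(1−ρ_J²) = sin(π/114) = 0.027554.
Young: ω* = 2/(1+√(1−ρ_J²)) = 2/(1+0.027554) = 2/1.027554 = 1.94637.
Hence ρ(B_{ω*}) = 1.94637 − 1 = 0.94637.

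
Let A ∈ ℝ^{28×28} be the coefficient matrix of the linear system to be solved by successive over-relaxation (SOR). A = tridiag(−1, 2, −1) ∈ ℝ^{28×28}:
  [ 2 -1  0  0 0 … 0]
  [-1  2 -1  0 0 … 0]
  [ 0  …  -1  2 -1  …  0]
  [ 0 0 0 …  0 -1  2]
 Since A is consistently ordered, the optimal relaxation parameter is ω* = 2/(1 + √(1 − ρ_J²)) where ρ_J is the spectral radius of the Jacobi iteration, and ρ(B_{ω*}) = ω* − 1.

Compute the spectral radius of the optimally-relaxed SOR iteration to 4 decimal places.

n=28: λ(B_J) = 1 − λ(A)/2 = cos(kπ/29); k=1 gives ρ_J = 0.9941.
1 − cos²(π/29) = sin²(π/29) ⇒ √(1−ρ_J²) = sin(π/29) = 0.10812.
[ω*] 2 ÷ (1 + 0.10812) = 2 ÷ 1.10812 = 1.8049.
Hence ρ(B_{ω*}) = 1.8049 − 1 = 0.8049.

ρ_SOR = 0.8049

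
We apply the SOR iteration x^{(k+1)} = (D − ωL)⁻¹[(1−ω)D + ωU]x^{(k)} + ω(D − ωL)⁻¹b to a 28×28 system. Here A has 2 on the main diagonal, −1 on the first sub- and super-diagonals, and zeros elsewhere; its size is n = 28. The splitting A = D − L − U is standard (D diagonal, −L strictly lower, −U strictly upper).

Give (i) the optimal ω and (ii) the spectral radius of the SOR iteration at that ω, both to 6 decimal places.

n=28: λ(B_J) = 1 − λ(A)/2 = cos(kπ/29); k=1 gives ρ_J = 0.994138.
√(1 − cos²(π/29)) = sin(π/29) ≈ 0.1081190.
ω* = 2/(1+0.1081190) = 1.804860
ρ_SOR = ω* − 1 = 1.804860 − 1 = 0.804860.

ω* = 1.804860, ρ_SOR = 0.804860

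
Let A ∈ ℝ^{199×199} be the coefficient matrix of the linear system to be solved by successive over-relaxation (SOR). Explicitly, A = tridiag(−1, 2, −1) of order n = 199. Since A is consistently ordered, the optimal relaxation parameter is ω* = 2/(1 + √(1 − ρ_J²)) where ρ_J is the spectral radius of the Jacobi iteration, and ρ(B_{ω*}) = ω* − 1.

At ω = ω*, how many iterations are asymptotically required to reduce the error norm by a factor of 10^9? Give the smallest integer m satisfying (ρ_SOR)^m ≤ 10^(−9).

spectrum of D⁻¹(L+U) = {cos(kπ/200) : 1≤k≤199}; ρ_J = cos(π/200) = 0.9998766.
root = sin(π/200) = 0.0157073  (since 1−cos² = sin²).
ω* = 2/(1 + 0.0157073) = 2/1.0157073 = 1.9690712.
and ρ(B_{ω*}) = 1.9690712 − 1 = 0.9690712.
(0.9690712)^m ≤ 10^{−9}  ⇒  m·ln(0.9690712) ≤ −9·ln10  ⇒  m ≥ 659.616  ⇒  m = 660

m = 660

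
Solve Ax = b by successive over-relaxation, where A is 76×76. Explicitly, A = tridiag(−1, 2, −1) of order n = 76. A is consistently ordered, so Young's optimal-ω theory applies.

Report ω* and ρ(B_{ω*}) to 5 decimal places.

ω* = 1.92162, ρ_SOR = 0.92162

n=76: λ(B_J) = 1 − λ(A)/2 = cos(kπ/77); k=1 gives ρ_J = 0.99917.
√(1−ρ_J²) = |sin(π/77)| = 0.040789
Young: ω* = 2/(1+√(1−ρ_J²)) = 2/(1+0.040789) = 2/1.040789 = 1.92162.
ρ_SOR = ω* − 1 ≈ 0.92162.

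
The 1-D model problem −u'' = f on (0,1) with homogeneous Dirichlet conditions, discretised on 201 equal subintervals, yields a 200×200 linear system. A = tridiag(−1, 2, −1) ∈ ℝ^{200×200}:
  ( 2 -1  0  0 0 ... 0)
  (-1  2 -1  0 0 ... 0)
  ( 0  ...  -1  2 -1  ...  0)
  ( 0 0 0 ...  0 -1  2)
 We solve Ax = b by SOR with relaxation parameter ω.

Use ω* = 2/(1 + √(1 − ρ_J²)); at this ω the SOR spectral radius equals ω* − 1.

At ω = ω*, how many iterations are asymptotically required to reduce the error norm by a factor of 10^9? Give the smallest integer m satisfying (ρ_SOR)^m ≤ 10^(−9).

m = 663

spectrum of D⁻¹(L+U) = {cos(kπ/201) : 1≤k≤200}; ρ_J = cos(π/201) = 0.9998779.
√(1 − cos²(π/201)) = sin(π/201) ≈ 0.0156292.
ω* = 2/(1 + 0.0156292) = 2/1.0156292 = 1.9692226.
[ρ_SOR] ω* − 1 = 0.9692226.
(0.9692226)^m ≤ 10^{−9}  ⇒  m·ln(0.9692226) ≤ −9·ln10  ⇒  m ≥ 662.912  ⇒  m = 663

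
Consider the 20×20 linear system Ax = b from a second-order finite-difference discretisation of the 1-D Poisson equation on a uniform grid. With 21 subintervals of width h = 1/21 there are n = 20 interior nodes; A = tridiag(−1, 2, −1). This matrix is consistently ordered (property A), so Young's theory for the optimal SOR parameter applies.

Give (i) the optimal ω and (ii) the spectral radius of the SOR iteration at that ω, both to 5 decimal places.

[ρ_J] n=20: ρ(B_J) = cos(π/(n+1)) = cos(π/21) = 0.98883.
root = sin(π/21) = 0.149042  (since 1−cos² = sin²).
ω* = 2/(1 + 0.149042) = 2/1.149042 = 1.74058.
ρ_SOR = ω* − 1 ≈ 0.74058.

ω* = 1.74058, ρ_SOR = 0.74058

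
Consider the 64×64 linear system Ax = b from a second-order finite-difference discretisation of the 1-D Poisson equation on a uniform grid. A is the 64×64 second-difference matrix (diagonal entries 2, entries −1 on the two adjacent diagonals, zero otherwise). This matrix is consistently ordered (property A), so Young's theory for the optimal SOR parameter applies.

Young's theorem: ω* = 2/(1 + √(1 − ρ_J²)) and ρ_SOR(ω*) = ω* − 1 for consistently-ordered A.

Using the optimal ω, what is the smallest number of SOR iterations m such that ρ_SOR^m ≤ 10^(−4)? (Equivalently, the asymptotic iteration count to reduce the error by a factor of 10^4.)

m = 96

With n=64, ρ(Jacobi) = cos(π/65) = 0.9988322.
1 − cos²(π/65) = sin²(π/65) ⇒ √(1−ρ_J²) = sin(π/65) = 0.0483134.
ω* = 2/(1 + 0.0483134) = 2/1.0483134 = 1.9078264.
and ρ(B_{ω*}) = 1.9078264 − 1 = 0.9078264.
ρ_SOR^m ≤ 10^(−4) ⇔ m ≥ 4·ln10/(−ln 0.9078264) = 9.21034/0.0967021 = 95.244; m = ⌈95.244⌉ = 96.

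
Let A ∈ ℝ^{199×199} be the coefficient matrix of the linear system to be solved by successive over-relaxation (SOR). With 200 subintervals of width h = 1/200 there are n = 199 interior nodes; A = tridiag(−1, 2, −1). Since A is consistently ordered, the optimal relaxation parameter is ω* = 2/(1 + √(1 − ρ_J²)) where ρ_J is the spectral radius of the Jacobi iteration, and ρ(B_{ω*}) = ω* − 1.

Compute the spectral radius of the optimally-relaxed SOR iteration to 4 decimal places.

ρ_SOR = 0.9691

spectrum of D⁻¹(L+U) = {cos(kπ/200) : 1≤k≤199}; ρ_J = cos(π/200) = 0.9999.
√(1−ρ_J²) simplifies to sin(π/200) = 0.01571.
ω* = 2/(1 + 0.01571) = 2/1.01571 = 1.9691.
ρ_SOR = ω* − 1 = 1.9691 − 1 = 0.9691.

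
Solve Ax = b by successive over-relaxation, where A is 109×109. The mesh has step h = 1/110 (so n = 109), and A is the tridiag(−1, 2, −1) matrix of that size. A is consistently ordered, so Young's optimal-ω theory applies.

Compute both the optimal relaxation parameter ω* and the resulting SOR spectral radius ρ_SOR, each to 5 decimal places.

ω* = 1.94447, ρ_SOR = 0.94447

With n=109, ρ(Jacobi) = cos(π/110) = 0.99959.
√(1 − cos²(π/110)) = sin(π/110) ≈ 0.028556.
ω* = 2 / (1 + 0.028556) = 2 / 1.028556 ≈ 1.94447.
At ω = 1.94447 every |λ(B_ω)| = ω−1, so ρ_SOR = 0.94447.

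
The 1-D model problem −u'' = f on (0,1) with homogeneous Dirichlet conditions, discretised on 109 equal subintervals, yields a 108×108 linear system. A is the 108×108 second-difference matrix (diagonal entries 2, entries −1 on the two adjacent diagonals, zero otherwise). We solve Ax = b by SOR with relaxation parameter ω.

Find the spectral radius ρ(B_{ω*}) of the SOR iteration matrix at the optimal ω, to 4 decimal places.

ρ_J = max_k |cos(kπ/109)| = cos(π/109) = 0.9996
1 − cos²(π/109) = sin²(π/109) ⇒ √(1−ρ_J²) = sin(π/109) = 0.02882.
So ω* = 2/1.02882 = 1.9440 (Young).
ρ_SOR = ω* − 1 ≈ 0.9440.

ρ_SOR = 0.9440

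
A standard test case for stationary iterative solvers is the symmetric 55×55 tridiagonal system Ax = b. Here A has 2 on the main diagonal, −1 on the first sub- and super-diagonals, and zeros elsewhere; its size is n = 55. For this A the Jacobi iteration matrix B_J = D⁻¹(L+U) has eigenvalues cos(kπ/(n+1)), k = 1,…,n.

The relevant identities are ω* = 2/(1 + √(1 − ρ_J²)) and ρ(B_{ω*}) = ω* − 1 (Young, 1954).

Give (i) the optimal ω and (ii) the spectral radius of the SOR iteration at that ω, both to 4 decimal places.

ω* = 1.8938, ρ_SOR = 0.8938

With n=55, ρ(Jacobi) = cos(π/56) = 0.9984.
root = sin(π/56) = 0.05607  (since 1−cos² = sin²).
Young: ω* = 2/(1+√(1−ρ_J²)) = 2/(1+0.05607) = 2/1.05607 = 1.8938.
ρ_SOR = ω* − 1 ≈ 0.8938.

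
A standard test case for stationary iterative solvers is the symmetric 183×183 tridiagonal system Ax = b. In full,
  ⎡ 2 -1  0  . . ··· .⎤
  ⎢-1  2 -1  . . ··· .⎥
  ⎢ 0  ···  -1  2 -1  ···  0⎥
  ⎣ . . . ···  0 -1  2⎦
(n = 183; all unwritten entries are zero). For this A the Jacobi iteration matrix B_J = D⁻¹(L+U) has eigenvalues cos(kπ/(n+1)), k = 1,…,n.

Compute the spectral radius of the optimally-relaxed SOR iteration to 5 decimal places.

ρ_SOR = 0.96643

[ρ_J] n=183: ρ(B_J) = cos(π/(n+1)) = cos(π/184) = 0.99985.
1 − cos²(π/184) = sin²(π/184) ⇒ √(1−ρ_J²) = sin(π/184) = 0.017073.
So ω* = 2/1.017073 = 1.96643 (Young).
At ω = 1.96643 every |λ(B_ω)| = ω−1, so ρ_SOR = 0.96643.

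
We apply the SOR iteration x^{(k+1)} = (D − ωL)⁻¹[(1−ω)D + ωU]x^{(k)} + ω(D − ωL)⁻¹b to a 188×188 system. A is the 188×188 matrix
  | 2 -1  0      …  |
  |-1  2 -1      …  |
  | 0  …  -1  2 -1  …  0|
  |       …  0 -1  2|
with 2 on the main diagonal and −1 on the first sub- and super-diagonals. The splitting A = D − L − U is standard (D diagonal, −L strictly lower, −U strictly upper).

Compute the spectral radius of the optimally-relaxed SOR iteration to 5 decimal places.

ρ_SOR = 0.96730

B_J for the 188×188 system has eigenvalues cos(kπ/189); ρ_J = cos(π/189) = 0.99986.
√(1 − cos²(π/189)) = sin(π/189) ≈ 0.016621.
So ω* = 2/1.016621 = 1.96730 (Young).
ρ(B_{ω*}) = ω*−1 = 0.96730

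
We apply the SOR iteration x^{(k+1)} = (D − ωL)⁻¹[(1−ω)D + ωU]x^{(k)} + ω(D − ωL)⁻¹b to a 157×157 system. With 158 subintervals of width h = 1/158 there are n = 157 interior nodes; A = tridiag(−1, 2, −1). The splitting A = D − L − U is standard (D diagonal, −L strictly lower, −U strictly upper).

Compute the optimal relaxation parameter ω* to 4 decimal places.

B_J for the 157×157 system has eigenvalues cos(kπ/158); ρ_J = cos(π/158) = 0.9998.
√(1−ρ_J²) = |sin(π/158)| = 0.01988
[ω*] 2 ÷ (1 + 0.01988) = 2 ÷ 1.01988 = 1.9610.
and ρ(B_{ω*}) = 1.9610 − 1 = 0.9610.

ω* = 1.9610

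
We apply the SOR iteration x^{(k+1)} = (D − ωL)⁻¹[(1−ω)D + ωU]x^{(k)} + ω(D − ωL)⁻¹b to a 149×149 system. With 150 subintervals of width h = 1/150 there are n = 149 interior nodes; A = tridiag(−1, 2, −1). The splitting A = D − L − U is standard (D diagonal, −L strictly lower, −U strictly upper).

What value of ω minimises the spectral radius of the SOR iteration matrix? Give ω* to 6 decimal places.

[ρ_J] n=149: ρ(B_J) = cos(π/(n+1)) = cos(π/150) = 0.999781.
1 − cos²(π/150) = sin²(π/150) ⇒ √(1−ρ_J²) = sin(π/150) = 0.0209424.
[ω*] 2 ÷ (1 + 0.0209424) = 2 ÷ 1.0209424 = 1.958974.
ρ_SOR = ω* − 1 ≈ 0.958974.

ω* = 1.958974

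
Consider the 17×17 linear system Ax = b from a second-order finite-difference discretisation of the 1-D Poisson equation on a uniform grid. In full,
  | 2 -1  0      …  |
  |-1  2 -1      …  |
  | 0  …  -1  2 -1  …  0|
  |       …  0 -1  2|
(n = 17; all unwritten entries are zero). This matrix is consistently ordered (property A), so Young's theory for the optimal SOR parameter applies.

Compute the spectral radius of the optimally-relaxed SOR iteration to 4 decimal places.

ρ_SOR = 0.7041

ρ_J = max_k |cos(kπ/18)| = cos(π/18) = 0.9848
√(1 − cos²(π/18)) = sin(π/18) ≈ 0.17365.
ω* = 2 / (1 + 0.17365) = 2 / 1.17365 ≈ 1.7041.
ρ_SOR = ω* − 1 = 1.7041 − 1 = 0.7041.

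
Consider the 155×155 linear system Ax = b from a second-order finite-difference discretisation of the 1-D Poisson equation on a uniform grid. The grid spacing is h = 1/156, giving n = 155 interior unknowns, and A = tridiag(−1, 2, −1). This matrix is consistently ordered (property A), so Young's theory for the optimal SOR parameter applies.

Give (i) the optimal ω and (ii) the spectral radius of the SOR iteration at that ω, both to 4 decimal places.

ω* = 1.9605, ρ_SOR = 0.9605

spectrum of D⁻¹(L+U) = {cos(kπ/156) : 1≤k≤155}; ρ_J = cos(π/156) = 0.9998.
root = sin(π/156) = 0.02014  (since 1−cos² = sin²).
So ω* = 2/1.02014 = 1.9605 (Young).
At ω = 1.9605 every |λ(B_ω)| = ω−1, so ρ_SOR = 0.9605.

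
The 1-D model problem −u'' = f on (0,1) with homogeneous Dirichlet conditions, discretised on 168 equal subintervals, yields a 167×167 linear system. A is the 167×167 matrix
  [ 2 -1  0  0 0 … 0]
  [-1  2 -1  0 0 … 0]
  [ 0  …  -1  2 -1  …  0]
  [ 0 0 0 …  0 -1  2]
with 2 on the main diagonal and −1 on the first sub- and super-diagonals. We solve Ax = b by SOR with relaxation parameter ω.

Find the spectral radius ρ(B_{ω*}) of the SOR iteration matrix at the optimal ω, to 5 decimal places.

[ρ_J] n=167: ρ(B_J) = cos(π/(n+1)) = cos(π/168) = 0.99983.
1 − cos²(π/168) = sin²(π/168) ⇒ √(1−ρ_J²) = sin(π/168) = 0.018699.
[ω*] 2 ÷ (1 + 0.018699) = 2 ÷ 1.018699 = 1.96329.
and ρ(B_{ω*}) = 1.96329 − 1 = 0.96329.

ρ_SOR = 0.96329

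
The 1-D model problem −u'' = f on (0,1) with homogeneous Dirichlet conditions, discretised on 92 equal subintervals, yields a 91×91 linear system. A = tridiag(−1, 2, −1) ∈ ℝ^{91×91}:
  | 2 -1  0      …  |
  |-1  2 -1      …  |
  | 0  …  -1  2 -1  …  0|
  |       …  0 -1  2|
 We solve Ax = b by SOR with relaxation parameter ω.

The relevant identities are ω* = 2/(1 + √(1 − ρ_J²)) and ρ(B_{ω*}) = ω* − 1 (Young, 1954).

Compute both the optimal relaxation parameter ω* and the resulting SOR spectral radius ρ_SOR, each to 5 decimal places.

ω* = 1.93397, ρ_SOR = 0.93397

ρ_J = max_k |cos(kπ/92)| = cos(π/92) = 0.99942
√(1 − cos²(π/92)) = sin(π/92) ≈ 0.034141.
Young: ω* = 2/(1+√(1−ρ_J²)) = 2/(1+0.034141) = 2/1.034141 = 1.93397.
ρ_SOR = ω* − 1 ≈ 0.93397.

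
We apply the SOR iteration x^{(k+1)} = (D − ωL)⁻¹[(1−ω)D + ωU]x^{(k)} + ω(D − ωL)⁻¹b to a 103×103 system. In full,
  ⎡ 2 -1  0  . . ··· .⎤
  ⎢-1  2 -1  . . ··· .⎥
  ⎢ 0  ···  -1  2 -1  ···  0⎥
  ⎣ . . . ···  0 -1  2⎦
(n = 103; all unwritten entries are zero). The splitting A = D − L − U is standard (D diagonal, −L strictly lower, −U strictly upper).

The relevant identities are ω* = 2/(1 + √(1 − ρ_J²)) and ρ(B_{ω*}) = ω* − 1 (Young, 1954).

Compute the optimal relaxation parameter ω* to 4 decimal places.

½·tridiag(1,0,1) at n=103: λ_k = cos(kπ/104); max |λ| at k=1 ⇒ ρ_J = cos(π/104) ≈ 0.9995.
√(1 − cos²(π/104)) = sin(π/104) ≈ 0.03020.
ω* = 2 / (1 + 0.03020) = 2 / 1.03020 ≈ 1.9414.
ρ_SOR = ω* − 1 = 1.9414 − 1 = 0.9414.

ω* = 1.9414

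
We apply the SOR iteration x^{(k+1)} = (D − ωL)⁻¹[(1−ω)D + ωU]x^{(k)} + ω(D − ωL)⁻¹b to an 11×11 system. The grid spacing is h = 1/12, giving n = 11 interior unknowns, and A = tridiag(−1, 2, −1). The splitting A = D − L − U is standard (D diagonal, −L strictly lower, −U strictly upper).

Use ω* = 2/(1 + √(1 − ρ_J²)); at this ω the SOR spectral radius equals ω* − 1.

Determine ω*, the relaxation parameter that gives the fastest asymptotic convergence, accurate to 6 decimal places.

ω* = 1.588791

spectrum of D⁻¹(L+U) = {cos(kπ/12) : 1≤k≤11}; ρ_J = cos(π/12) = 0.965926.
√(1 − cos²(π/12)) = sin(π/12) ≈ 0.2588190.
So ω* = 2/1.2588190 = 1.588791 (Young).
ρ_SOR = ω* − 1 = 1.588791 − 1 = 0.588791.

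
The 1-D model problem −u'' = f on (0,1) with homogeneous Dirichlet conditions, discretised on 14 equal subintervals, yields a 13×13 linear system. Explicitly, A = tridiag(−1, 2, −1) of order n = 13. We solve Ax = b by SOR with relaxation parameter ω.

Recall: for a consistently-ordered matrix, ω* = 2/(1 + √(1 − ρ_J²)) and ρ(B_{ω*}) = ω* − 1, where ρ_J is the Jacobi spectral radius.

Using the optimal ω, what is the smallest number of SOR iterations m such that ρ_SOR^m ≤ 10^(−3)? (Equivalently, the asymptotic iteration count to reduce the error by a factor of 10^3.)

m = 16

spectrum of D⁻¹(L+U) = {cos(kπ/14) : 1≤k≤13}; ρ_J = cos(π/14) = 0.9749279.
√(1−ρ_J²) = |sin(π/14)| = 0.2225209
Young: ω* = 2/(1+√(1−ρ_J²)) = 2/(1+0.2225209) = 2/1.2225209 = 1.6359639.
Hence ρ(B_{ω*}) = 1.6359639 − 1 = 0.6359639.
m ≥ 3·ln10 / (−ln 0.6359639) = 15.262; smallest integer m = 16.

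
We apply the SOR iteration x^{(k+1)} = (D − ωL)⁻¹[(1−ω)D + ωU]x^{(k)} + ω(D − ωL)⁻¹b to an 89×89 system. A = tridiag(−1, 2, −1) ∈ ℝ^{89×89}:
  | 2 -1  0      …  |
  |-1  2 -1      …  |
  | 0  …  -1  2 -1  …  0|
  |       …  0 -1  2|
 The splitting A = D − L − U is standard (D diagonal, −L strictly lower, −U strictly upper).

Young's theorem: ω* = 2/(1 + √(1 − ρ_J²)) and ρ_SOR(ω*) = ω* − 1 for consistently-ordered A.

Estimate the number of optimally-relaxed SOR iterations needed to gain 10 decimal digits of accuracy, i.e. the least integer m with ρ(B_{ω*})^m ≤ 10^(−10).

With n=89, ρ(Jacobi) = cos(π/90) = 0.9993908.
√(1−ρ_J²) simplifies to sin(π/90) = 0.0348995.
So ω* = 2/1.0348995 = 1.9325548 (Young).
and ρ(B_{ω*}) = 1.9325548 − 1 = 0.9325548.
(0.9325548)^m ≤ 10^{−10}  ⇒  m·ln(0.9325548) ≤ −10·ln10  ⇒  m ≥ 329.755  ⇒  m = 330

m = 330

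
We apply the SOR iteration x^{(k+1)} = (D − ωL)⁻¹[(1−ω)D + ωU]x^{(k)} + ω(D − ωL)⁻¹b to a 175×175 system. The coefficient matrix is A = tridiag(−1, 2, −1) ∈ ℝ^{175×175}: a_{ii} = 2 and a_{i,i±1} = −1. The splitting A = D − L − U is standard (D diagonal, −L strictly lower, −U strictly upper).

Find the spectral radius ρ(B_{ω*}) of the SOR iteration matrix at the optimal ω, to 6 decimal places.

ρ_SOR = 0.964928

n=175: λ(B_J) = 1 − λ(A)/2 = cos(kπ/176); k=1 gives ρ_J = 0.999841.
root = sin(π/176) = 0.0178490  (since 1−cos² = sin²).
Young: ω* = 2/(1+√(1−ρ_J²)) = 2/(1+0.0178490) = 2/1.0178490 = 1.964928.
At ω = 1.964928 every |λ(B_ω)| = ω−1, so ρ_SOR = 0.964928.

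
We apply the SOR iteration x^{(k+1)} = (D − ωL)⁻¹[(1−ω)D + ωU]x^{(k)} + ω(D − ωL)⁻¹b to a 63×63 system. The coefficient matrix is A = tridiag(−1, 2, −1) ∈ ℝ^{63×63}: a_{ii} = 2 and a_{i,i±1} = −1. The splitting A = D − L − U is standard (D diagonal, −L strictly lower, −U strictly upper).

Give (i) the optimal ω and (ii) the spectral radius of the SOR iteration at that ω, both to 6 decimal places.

ω* = 1.906455, ρ_SOR = 0.906455

B_J for the 63×63 system has eigenvalues cos(kπ/64); ρ_J = cos(π/64) = 0.998795.
1 − cos²(π/64) = sin²(π/64) ⇒ √(1−ρ_J²) = sin(π/64) = 0.0490677.
ω* = 2 / (1 + 0.0490677) = 2 / 1.0490677 ≈ 1.906455.
and ρ(B_{ω*}) = 1.906455 − 1 = 0.906455.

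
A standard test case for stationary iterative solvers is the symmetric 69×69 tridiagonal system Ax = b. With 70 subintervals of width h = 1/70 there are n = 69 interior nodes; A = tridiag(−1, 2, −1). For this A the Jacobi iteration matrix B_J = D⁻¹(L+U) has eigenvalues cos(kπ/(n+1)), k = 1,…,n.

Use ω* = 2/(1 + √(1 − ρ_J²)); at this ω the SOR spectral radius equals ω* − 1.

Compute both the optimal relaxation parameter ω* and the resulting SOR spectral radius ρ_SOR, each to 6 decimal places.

spectrum of D⁻¹(L+U) = {cos(kπ/70) : 1≤k≤69}; ρ_J = cos(π/70) = 0.998993.
root = sin(π/70) = 0.0448648  (since 1−cos² = sin²).
ω* = 2/(1 + 0.0448648) = 2/1.0448648 = 1.914123.
ρ(B_{ω*}) = ω*−1 = 0.914123

ω* = 1.914123, ρ_SOR = 0.914123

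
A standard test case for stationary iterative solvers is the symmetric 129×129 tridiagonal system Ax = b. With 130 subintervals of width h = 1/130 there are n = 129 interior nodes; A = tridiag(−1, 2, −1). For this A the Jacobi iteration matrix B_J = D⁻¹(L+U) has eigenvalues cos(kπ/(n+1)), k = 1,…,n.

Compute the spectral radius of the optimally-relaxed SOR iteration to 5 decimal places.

ρ_SOR = 0.95281

[ρ_J] n=129: ρ(B_J) = cos(π/(n+1)) = cos(π/130) = 0.99971.
1 − cos²(π/130) = sin²(π/130) ⇒ √(1−ρ_J²) = sin(π/130) = 0.024164.
So ω* = 2/1.024164 = 1.95281 (Young).
At ω = 1.95281 every |λ(B_ω)| = ω−1, so ρ_SOR = 0.95281.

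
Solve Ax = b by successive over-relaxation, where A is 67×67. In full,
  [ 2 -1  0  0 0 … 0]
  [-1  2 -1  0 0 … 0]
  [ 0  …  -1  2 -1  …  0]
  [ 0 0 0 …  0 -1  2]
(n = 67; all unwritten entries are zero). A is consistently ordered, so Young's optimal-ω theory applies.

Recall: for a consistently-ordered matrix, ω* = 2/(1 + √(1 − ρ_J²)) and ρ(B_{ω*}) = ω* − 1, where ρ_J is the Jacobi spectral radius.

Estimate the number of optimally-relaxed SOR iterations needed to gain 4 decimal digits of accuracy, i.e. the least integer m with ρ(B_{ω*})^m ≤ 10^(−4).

m = 100

½·tridiag(1,0,1) at n=67: λ_k = cos(kπ/68); max |λ| at k=1 ⇒ ρ_J = cos(π/68) ≈ 0.9989330.
1 − cos²(π/68) = sin²(π/68) ⇒ √(1−ρ_J²) = sin(π/68) = 0.0461835.
So ω* = 2/1.0461835 = 1.9117105 (Young).
ρ_SOR = ω* − 1 ≈ 0.9117105.
m ≥ 4·ln10 / (−ln 0.9117105) = 99.644; smallest integer m = 100.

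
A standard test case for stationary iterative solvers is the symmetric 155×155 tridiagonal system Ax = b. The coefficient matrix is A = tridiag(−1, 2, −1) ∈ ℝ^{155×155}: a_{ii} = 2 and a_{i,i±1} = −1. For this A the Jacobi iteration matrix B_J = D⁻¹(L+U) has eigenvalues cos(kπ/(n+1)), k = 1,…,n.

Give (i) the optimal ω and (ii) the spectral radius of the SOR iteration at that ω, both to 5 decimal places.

[ρ_J] n=155: ρ(B_J) = cos(π/(n+1)) = cos(π/156) = 0.99980.
√(1 − cos²(π/156)) = sin(π/156) ≈ 0.020137.
ω* = 2/(1+0.020137) = 1.96052
and ρ(B_{ω*}) = 1.96052 − 1 = 0.96052.

ω* = 1.96052, ρ_SOR = 0.96052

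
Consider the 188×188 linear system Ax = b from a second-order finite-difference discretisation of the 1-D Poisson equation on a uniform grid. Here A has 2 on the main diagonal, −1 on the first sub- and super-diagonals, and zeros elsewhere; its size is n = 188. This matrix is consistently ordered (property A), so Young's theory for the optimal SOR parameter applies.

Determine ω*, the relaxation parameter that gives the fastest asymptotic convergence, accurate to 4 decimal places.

ω* = 1.9673

B_J for the 188×188 system has eigenvalues cos(kπ/189); ρ_J = cos(π/189) = 0.9999.
1 − cos²(π/189) = sin²(π/189) ⇒ √(1−ρ_J²) = sin(π/189) = 0.01662.
ω* = 2/(1 + 0.01662) = 2/1.01662 = 1.9673.
ρ_SOR = ω* − 1 = 1.9673 − 1 = 0.9673.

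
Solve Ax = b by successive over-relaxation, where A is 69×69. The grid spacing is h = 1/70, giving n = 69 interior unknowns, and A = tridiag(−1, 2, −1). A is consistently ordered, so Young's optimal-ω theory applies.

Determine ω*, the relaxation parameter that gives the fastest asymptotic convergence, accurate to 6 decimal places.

ω* = 1.914123

½·tridiag(1,0,1) at n=69: λ_k = cos(kπ/70); max |λ| at k=1 ⇒ ρ_J = cos(π/70) ≈ 0.998993.
root = sin(π/70) = 0.0448648  (since 1−cos² = sin²).
So ω* = 2/1.0448648 = 1.914123 (Young).
and ρ(B_{ω*}) = 1.914123 − 1 = 0.914123.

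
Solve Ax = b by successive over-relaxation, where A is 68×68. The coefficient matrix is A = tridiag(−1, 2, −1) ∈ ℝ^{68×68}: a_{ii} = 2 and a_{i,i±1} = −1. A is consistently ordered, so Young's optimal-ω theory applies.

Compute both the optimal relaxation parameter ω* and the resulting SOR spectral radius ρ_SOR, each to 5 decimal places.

ω* = 1.91293, ρ_SOR = 0.91293

B_J for the 68×68 system has eigenvalues cos(kπ/69); ρ_J = cos(π/69) = 0.99896.
√(1−ρ_J²) simplifies to sin(π/69) = 0.045515.
ω* = 2/(1+0.045515) = 1.91293
At ω = 1.91293 every |λ(B_ω)| = ω−1, so ρ_SOR = 0.91293.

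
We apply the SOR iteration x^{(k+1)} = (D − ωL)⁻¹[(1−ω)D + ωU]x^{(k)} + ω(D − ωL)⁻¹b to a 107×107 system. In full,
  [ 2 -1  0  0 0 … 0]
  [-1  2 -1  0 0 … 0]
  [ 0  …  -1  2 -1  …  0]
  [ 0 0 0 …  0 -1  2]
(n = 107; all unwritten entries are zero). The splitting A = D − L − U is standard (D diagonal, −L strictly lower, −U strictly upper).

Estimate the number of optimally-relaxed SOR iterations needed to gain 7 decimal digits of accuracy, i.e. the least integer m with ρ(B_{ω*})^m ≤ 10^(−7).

m = 278

n=107: λ(B_J) = 1 − λ(A)/2 = cos(kπ/108); k=1 gives ρ_J = 0.9995770.
√(1−ρ_J²) simplifies to sin(π/108) = 0.0290847.
ω* = 2 / (1 + 0.0290847) = 2 / 1.0290847 ≈ 1.9434746.
ρ_SOR = ω* − 1 = 1.9434746 − 1 = 0.9434746.
7·ln10 = 16.1181; −ln(0.9434746) = 0.0581858; m = ⌈16.1181/0.0581858⌉ = ⌈277.011⌉ = 278.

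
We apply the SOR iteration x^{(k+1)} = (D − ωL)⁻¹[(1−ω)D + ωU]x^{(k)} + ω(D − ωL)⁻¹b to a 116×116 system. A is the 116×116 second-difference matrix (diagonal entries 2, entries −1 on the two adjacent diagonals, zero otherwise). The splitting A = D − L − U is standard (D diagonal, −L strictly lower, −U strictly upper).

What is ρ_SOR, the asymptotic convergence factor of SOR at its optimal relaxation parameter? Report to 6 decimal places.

ρ_SOR = 0.947708

ρ_J = max_k |cos(kπ/117)| = cos(π/117) = 0.999640
√(1 − cos²(π/117)) = sin(π/117) ≈ 0.0268480.
Then 2/(1+√(1−ρ_J²)) = 2/(1+0.0268480); ω* = 2/1.0268480 = 1.947708.
ρ_SOR = ω* − 1 ≈ 0.947708.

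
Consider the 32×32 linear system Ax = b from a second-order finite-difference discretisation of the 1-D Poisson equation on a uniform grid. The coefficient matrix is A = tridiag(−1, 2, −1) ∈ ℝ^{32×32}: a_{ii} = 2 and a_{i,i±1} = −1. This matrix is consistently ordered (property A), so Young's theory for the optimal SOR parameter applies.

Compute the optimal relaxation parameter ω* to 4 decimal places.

With n=32, ρ(Jacobi) = cos(π/33) = 0.9955.
√(1−ρ_J²) simplifies to sin(π/33) = 0.09506.
Young: ω* = 2/(1+√(1−ρ_J²)) = 2/(1+0.09506) = 2/1.09506 = 1.8264.
Hence ρ(B_{ω*}) = 1.8264 − 1 = 0.8264.

ω* = 1.8264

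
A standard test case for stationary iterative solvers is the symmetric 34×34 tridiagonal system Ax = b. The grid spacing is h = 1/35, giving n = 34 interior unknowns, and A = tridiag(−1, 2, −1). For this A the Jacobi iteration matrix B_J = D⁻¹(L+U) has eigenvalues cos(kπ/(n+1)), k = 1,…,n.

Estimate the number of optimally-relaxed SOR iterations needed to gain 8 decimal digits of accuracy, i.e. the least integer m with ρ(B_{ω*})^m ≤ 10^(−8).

n=34: λ(B_J) = 1 − λ(A)/2 = cos(kπ/35); k=1 gives ρ_J = 0.9959743.
√(1−ρ_J²) = |sin(π/35)| = 0.0896393
[ω*] 2 ÷ (1 + 0.0896393) = 2 ÷ 1.0896393 = 1.8354698.
ρ(B_{ω*}) = ω*−1 = 0.8354698
m ≥ 8·ln10 / (−ln 0.8354698) = 102.473; smallest integer m = 103.

m = 103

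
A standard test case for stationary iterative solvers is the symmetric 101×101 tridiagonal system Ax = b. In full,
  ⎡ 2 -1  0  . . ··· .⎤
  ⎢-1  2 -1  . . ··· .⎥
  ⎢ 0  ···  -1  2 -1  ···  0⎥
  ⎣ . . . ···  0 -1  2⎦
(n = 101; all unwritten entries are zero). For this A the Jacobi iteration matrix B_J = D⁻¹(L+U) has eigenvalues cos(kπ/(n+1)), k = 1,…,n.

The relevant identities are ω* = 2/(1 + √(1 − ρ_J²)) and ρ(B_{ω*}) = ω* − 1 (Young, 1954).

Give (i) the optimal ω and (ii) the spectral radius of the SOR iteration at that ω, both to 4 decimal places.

With n=101, ρ(Jacobi) = cos(π/102) = 0.9995.
√(1−ρ_J²) simplifies to sin(π/102) = 0.03080.
So ω* = 2/1.03080 = 1.9402 (Young).
ρ_SOR = ω* − 1 ≈ 0.9402.

ω* = 1.9402, ρ_SOR = 0.9402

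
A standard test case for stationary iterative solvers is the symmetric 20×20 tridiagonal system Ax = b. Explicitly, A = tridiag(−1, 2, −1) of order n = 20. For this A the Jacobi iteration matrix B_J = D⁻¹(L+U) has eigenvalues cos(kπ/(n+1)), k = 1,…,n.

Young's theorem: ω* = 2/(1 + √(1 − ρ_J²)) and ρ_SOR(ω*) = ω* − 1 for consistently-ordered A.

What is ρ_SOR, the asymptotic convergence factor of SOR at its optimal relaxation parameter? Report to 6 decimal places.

[ρ_J] n=20: ρ(B_J) = cos(π/(n+1)) = cos(π/21) = 0.988831.
√(1−ρ_J²) = |sin(π/21)| = 0.1490423
Young: ω* = 2/(1+√(1−ρ_J²)) = 2/(1+0.1490423) = 2/1.1490423 = 1.740580.
ρ(B_{ω*}) = ω*−1 = 0.740580

ρ_SOR = 0.740580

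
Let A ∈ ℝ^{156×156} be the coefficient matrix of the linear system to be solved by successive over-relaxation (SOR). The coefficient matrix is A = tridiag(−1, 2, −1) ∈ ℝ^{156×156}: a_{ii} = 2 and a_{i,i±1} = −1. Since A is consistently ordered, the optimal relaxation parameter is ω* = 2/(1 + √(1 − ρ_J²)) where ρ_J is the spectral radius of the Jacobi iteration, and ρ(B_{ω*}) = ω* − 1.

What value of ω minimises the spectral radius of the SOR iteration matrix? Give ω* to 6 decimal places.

n=156: λ(B_J) = 1 − λ(A)/2 = cos(kπ/157); k=1 gives ρ_J = 0.999800.
√(1−ρ_J²) = |sin(π/157)| = 0.0200088
Young: ω* = 2/(1+√(1−ρ_J²)) = 2/(1+0.0200088) = 2/1.0200088 = 1.960767.
and ρ(B_{ω*}) = 1.960767 − 1 = 0.960767.

ω* = 1.960767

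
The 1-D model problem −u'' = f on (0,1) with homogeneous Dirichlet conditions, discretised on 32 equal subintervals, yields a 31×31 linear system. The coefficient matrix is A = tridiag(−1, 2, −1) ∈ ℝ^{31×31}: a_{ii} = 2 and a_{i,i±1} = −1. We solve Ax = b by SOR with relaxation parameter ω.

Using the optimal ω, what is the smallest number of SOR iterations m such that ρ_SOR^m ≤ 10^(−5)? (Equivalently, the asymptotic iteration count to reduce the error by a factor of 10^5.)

m = 59

[ρ_J] n=31: ρ(B_J) = cos(π/(n+1)) = cos(π/32) = 0.9951847.
root = sin(π/32) = 0.0980171  (since 1−cos² = sin²).
ω* = 2/(1+0.0980171) = 1.8214653
ρ_SOR = ω* − 1 ≈ 0.8214653.
For 5 digits: m = 5·ln10 / (−ln 0.8214653) = 11.5129/0.196666 = 58.540; round up → m = 59.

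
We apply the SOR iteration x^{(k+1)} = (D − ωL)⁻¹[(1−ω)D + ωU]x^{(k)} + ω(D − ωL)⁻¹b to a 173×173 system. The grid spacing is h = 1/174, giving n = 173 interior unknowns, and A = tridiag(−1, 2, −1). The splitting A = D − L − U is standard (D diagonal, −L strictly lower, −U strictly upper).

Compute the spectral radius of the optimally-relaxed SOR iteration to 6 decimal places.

ρ_SOR = 0.964532

½·tridiag(1,0,1) at n=173: λ_k = cos(kπ/174); max |λ| at k=1 ⇒ ρ_J = cos(π/174) ≈ 0.999837.
√(1 − cos²(π/174)) = sin(π/174) ≈ 0.0180541.
Young: ω* = 2/(1+√(1−ρ_J²)) = 2/(1+0.0180541) = 2/1.0180541 = 1.964532.
[ρ_SOR] ω* − 1 = 0.964532.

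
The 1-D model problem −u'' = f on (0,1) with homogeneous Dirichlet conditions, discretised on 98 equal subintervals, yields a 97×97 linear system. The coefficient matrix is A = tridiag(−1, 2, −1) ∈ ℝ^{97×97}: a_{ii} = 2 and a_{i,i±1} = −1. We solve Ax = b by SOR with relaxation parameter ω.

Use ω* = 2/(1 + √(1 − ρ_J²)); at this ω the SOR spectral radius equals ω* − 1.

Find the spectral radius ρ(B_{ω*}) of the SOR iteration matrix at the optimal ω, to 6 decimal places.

ρ_SOR = 0.937888

With n=97, ρ(Jacobi) = cos(π/98) = 0.999486.
√(1−ρ_J²) simplifies to sin(π/98) = 0.0320516.
[ω*] 2 ÷ (1 + 0.0320516) = 2 ÷ 1.0320516 = 1.937888.
Hence ρ(B_{ω*}) = 1.937888 − 1 = 0.937888.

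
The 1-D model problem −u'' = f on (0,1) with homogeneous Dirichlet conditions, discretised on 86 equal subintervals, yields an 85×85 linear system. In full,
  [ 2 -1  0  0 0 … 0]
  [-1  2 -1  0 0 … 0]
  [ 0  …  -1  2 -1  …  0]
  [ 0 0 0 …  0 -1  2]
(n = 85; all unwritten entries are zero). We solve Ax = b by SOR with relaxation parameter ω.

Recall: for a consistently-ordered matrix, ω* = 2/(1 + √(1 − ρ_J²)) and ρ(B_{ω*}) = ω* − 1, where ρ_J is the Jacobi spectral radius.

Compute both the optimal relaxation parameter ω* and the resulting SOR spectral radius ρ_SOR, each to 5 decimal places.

With n=85, ρ(Jacobi) = cos(π/86) = 0.99933.
1 − cos²(π/86) = sin²(π/86) ⇒ √(1−ρ_J²) = sin(π/86) = 0.036522.
ω* = 2 / (1 + 0.036522) = 2 / 1.036522 ≈ 1.92953.
At ω = 1.92953 every |λ(B_ω)| = ω−1, so ρ_SOR = 0.92953.

ω* = 1.92953, ρ_SOR = 0.92953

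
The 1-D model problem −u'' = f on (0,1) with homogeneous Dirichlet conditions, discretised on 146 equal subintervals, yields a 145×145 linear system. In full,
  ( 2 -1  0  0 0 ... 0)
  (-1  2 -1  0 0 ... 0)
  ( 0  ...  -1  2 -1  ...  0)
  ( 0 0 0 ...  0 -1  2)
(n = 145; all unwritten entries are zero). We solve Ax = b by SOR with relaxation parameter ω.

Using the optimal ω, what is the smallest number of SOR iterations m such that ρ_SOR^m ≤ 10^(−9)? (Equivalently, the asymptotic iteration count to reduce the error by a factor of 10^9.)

m = 482

ρ_J = max_k |cos(kπ/146)| = cos(π/146) = 0.9997685
√(1−ρ_J²) simplifies to sin(π/146) = 0.0215161.
ω* = 2 / (1 + 0.0215161) = 2 / 1.0215161 ≈ 1.9578742.
[ρ_SOR] ω* − 1 = 0.9578742.
ρ_SOR^m ≤ 10^(−9) ⇔ m ≥ 9·ln10/(−ln 0.9578742) = 20.7233/0.0430388 = 481.503; m = ⌈481.503⌉ = 482.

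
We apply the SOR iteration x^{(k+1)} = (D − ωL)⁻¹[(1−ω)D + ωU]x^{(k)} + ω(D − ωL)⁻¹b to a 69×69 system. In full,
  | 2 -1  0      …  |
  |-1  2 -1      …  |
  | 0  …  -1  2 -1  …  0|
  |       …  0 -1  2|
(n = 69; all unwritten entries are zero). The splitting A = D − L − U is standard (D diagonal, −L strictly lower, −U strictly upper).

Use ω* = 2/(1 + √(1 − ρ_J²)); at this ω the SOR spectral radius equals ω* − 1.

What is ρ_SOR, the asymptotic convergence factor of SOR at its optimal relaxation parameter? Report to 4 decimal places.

B_J for the 69×69 system has eigenvalues cos(kπ/70); ρ_J = cos(π/70) = 0.9990.
root = sin(π/70) = 0.04486  (since 1−cos² = sin²).
Then 2/(1+√(1−ρ_J²)) = 2/(1+0.04486); ω* = 2/1.04486 = 1.9141.
[ρ_SOR] ω* − 1 = 0.9141.

ρ_SOR = 0.9141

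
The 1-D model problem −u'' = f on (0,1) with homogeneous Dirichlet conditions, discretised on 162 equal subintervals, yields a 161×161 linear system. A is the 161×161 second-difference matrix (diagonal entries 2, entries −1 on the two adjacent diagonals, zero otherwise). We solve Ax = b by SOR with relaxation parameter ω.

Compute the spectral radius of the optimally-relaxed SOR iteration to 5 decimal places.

B_J for the 161×161 system has eigenvalues cos(kπ/162); ρ_J = cos(π/162) = 0.99981.
1 − cos²(π/162) = sin²(π/162) ⇒ √(1−ρ_J²) = sin(π/162) = 0.019391.
So ω* = 2/1.019391 = 1.96196 (Young).
and ρ(B_{ω*}) = 1.96196 − 1 = 0.96196.

ρ_SOR = 0.96196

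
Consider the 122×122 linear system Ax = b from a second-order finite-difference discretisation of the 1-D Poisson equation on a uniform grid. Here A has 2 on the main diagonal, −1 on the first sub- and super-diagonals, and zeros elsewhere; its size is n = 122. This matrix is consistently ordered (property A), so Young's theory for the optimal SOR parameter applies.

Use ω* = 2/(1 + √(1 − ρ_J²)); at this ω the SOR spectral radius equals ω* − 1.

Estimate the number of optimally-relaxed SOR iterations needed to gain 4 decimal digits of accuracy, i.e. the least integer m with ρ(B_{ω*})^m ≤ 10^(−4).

B_J for the 122×122 system has eigenvalues cos(kπ/123); ρ_J = cos(π/123) = 0.9996738.
√(1−ρ_J²) = |sin(π/123)| = 0.0255386
Young: ω* = 2/(1+√(1−ρ_J²)) = 2/(1+0.0255386) = 2/1.0255386 = 1.9501948.
and ρ(B_{ω*}) = 1.9501948 − 1 = 0.9501948.
For 4 digits: m = 4·ln10 / (−ln 0.9501948) = 9.21034/0.0510883 = 180.283; round up → m = 181.

m = 181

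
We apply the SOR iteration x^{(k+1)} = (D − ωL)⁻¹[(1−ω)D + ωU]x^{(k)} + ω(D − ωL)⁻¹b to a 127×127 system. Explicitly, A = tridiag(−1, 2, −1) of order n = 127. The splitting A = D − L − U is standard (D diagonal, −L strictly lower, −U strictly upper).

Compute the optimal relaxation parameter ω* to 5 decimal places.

ω* = 1.95209

n=127: λ(B_J) = 1 − λ(A)/2 = cos(kπ/128); k=1 gives ρ_J = 0.99970.
√(1−ρ_J²) = |sin(π/128)| = 0.024541
Young: ω* = 2/(1+√(1−ρ_J²)) = 2/(1+0.024541) = 2/1.024541 = 1.95209.
At ω = 1.95209 every |λ(B_ω)| = ω−1, so ρ_SOR = 0.95209.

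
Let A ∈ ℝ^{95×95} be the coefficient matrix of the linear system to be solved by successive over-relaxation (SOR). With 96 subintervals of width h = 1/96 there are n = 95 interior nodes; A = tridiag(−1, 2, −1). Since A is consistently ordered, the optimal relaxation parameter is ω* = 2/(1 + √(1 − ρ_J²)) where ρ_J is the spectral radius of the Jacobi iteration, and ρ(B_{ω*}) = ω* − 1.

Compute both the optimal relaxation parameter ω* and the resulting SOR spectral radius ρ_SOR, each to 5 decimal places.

ω* = 1.93664, ρ_SOR = 0.93664

½·tridiag(1,0,1) at n=95: λ_k = cos(kπ/96); max |λ| at k=1 ⇒ ρ_J = cos(π/96) ≈ 0.99946.
√(1−ρ_J²) simplifies to sin(π/96) = 0.032719.
Young: ω* = 2/(1+√(1−ρ_J²)) = 2/(1+0.032719) = 2/1.032719 = 1.93664.
ρ(B_{ω*}) = ω*−1 = 0.93664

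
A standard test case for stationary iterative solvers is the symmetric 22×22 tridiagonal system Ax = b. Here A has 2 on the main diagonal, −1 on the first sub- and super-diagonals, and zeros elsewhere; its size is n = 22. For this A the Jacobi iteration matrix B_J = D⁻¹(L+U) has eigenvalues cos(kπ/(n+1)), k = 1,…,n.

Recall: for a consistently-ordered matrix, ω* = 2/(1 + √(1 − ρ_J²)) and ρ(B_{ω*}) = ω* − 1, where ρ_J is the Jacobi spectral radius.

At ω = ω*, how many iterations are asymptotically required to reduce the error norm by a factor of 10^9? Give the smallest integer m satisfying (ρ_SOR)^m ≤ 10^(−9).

m = 76

½·tridiag(1,0,1) at n=22: λ_k = cos(kπ/23); max |λ| at k=1 ⇒ ρ_J = cos(π/23) ≈ 0.9906859.
√(1−ρ_J²) simplifies to sin(π/23) = 0.1361666.
ω* = 2/(1 + 0.1361666) = 2/1.1361666 = 1.7603052.
At ω = 1.7603052 every |λ(B_ω)| = ω−1, so ρ_SOR = 0.7603052.
ρ_SOR^m ≤ 10^(−9) ⇔ m ≥ 9·ln10/(−ln 0.7603052) = 20.7233/0.274035 = 75.623; m = ⌈75.623⌉ = 76.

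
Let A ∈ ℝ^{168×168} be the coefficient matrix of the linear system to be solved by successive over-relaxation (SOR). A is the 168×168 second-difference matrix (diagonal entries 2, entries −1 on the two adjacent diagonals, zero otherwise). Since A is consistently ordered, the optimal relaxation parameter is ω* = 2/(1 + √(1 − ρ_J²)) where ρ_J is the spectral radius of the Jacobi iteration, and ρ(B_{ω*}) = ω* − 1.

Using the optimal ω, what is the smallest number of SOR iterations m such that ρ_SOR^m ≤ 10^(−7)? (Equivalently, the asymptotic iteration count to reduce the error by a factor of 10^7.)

m = 434

n=168: λ(B_J) = 1 − λ(A)/2 = cos(kπ/169); k=1 gives ρ_J = 0.9998272.
√(1−ρ_J²) = |sin(π/169)| = 0.0185882
ω* = 2/(1+0.0185882) = 1.9635020
ρ_SOR = ω* − 1 ≈ 0.9635020.
7·ln10 = 16.1181; −ln(0.9635020) = 0.0371807; m = ⌈16.1181/0.0371807⌉ = ⌈433.507⌉ = 434.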